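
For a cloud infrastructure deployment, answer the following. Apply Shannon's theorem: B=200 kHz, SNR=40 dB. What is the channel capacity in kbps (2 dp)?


Given: B = 200 kHz, SNR = 40 dB
SNR linear = 10^(40/10) = 10000
1 + SNR = 10001
log2(10001) = 13.2878566418
C = 200 * 1000 * 13.2878566418 = 2657571.3284 bps
C = 2657.571328 kbps -> 2657.57 kbps (2 dp)

2657.57


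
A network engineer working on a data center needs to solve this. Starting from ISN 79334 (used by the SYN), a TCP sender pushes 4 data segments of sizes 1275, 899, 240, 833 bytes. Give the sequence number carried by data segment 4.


The SYN occupies sequence number ISN = 79334, so the first data byte is ISN + 1 = 79335.
SEQ of data segment i = (ISN + 1) + sum of payload sizes of segments 1..i-1.
Segment 1: SEQ = 79335, payload = 1275 bytes
Segment 2: SEQ = 80610, payload = 899 bytes
Segment 3: SEQ = 81509, payload = 240 bytes
Segment 4: SEQ = 81749, payload = 833 bytes
SEQ of segment 4 = 79335 + 1275 + 899 + 240 = 81749

81749


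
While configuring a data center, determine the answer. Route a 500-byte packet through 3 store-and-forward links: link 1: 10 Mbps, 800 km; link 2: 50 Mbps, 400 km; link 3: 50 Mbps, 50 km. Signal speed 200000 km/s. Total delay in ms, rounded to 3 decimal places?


Packet = 500 bytes = 4000 bits. Store-and-forward: sum (t_trans + t_prop) per link.
Link 1: t_trans = 4000/(10*10^6) s = 0.4000 ms; t_prop = 800/200000 s = 4.0000 ms; subtotal = 4.4000 ms
Link 2: t_trans = 4000/(50*10^6) s = 0.0800 ms; t_prop = 400/200000 s = 2.0000 ms; subtotal = 2.0800 ms
Link 3: t_trans = 4000/(50*10^6) s = 0.0800 ms; t_prop = 50/200000 s = 0.2500 ms; subtotal = 0.3300 ms
End-to-end = 4.4000 + 2.0800 + 0.3300 = 6.8100 ms -> 6.810 ms (3 dp)

6.810


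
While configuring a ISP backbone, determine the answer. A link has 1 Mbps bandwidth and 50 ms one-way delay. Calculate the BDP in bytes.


Given: bandwidth = 1 Mbps, delay = 50 ms
BDP in bits = 1 * 10^6 * 50 / 1000
BDP in bits = 50000
BDP in bytes = 50000 / 8 = 6250

6250


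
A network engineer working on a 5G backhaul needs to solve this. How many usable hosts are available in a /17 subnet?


Given: subnet mask /17
Host bits = 32 - 17 = 15
Total addresses = 2^15 = 32768
Usable hosts = 32768 - 2 (network + broadcast) = 32766

32766


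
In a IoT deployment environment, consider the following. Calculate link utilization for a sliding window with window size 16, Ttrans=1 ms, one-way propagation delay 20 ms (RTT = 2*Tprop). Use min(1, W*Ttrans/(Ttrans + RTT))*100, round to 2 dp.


Given: W = 16, Ttrans = 1 ms, RTT = 40 ms (= 2 * Tprop, Tprop = 20 ms)
Cycle time = Ttrans + RTT = 1 + 40 = 41 ms (first packet sent until its ACK returns)
W * Ttrans = 16 * 1 = 16 ms of sending per cycle
W * Ttrans / (Ttrans + RTT) = 16 / 41 = 0.390244
U = min(1, 0.390244) = 0.390244
U% = 39.02%

39.02


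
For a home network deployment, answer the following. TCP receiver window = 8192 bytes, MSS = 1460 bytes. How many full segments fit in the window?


Given: RWND = 8192 bytes, MSS = 1460 bytes
Full segments = floor(RWND / MSS)
Full segments = floor(8192 / 1460)
Full segments = floor(5.611) = 5

5


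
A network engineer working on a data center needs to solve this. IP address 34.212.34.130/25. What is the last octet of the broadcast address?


Given: IP = 34.212.34.130, prefix = /25
Host bits = 32 - 25 = 7
Network last octet = 130 AND mask = 128
Host part size = 2^7 - 1 = 127
Broadcast last octet = 128 OR 127 = 255

255


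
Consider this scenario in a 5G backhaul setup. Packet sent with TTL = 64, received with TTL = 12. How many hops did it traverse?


Given: initial TTL = 64, received TTL = 12
Hops = initial TTL - received TTL
Hops = 64 - 12 = 52

52


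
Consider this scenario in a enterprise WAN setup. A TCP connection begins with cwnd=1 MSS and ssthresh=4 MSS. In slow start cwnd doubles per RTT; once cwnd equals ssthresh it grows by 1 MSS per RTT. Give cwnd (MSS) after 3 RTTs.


RTT 0: cwnd = 1 MSS (initial)
RTT 1: cwnd = 2 MSS (slow start, doubled)
RTT 2: cwnd = 4 MSS (slow start, doubled)
RTT 3: cwnd = 5 MSS (congestion avoidance, +1)

5


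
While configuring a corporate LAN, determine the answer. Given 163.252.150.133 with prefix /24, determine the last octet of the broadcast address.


Given: IP = 163.252.150.133, prefix = /24
Host bits = 32 - 24 = 8
Network last octet = 133 AND mask = 0
Host part size = 2^8 - 1 = 255
Broadcast last octet = 0 OR 255 = 255

255


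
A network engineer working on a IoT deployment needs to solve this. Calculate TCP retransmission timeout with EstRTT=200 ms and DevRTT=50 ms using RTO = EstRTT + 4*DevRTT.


Given: EstRTT = 200 ms, DevRTT = 50 ms
Timeout = EstRTT + 4 * DevRTT
4 * DevRTT = 4 * 50 = 200
Timeout = 200 + 200 = 400 ms

400


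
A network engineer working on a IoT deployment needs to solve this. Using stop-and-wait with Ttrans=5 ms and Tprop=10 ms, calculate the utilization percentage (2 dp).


Given: Ttrans = 5 ms, Tprop = 10 ms
RTT = 2 * Tprop = 2 * 10 = 20 ms
U = Ttrans / (Ttrans + RTT)
U = 5 / (5 + 20)
U = 5 / 25 = 0.2
U% = 20.00%

20.00


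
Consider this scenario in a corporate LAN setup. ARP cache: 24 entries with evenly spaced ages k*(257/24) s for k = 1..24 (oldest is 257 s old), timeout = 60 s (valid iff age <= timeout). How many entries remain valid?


Ages are k * 257/24 s for k = 1..24 (spacing = 10.7083 s).
Entry k is valid iff k * 257/24 <= 60 iff k <= 24 * 60 / 257 = 5.6031
n_valid = floor(5.6031) = 5
(n_stale = 24 - 5 = 19)

5


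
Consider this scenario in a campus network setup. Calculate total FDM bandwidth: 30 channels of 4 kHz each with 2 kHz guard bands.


Given: 30 channels, 4 kHz each, guard = 2 kHz
Channel bandwidth = 30 * 4 = 120 kHz
Guard bands = 29 gaps * 2 kHz = 58 kHz
Total = 120 + 58 = 178 kHz

178


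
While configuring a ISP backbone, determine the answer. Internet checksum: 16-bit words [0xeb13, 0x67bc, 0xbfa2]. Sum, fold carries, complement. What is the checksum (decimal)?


Given words: [0xeb13, 0x67bc, 0xbfa2]
Step 1: Sum all words
Raw sum = 60179 + 26556 + 49058 = 135793
Step 2: Fold carry: (4721 + 2) = 4723
One's complement = ~4723 & 0xFFFF = 60812

60812


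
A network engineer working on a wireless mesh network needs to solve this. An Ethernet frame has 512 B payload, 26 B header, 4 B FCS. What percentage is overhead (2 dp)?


Given: payload = 512 B, header = 26 B, trailer = 4 B
Overhead bytes = header + trailer = 26 + 4 = 30
Total frame = payload + overhead = 512 + 30 = 542
Overhead % = 30 / 542 * 100 = 5.5351% -> 5.54% (2 dp)

5.54


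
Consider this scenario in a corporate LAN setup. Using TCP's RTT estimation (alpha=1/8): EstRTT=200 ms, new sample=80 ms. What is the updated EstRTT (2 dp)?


Given: EstRTT = 200 ms, SampleRTT = 80 ms, alpha = 1/8
New EstRTT = (1 - alpha) * EstRTT + alpha * SampleRTT
(7/8) * 200 = 175
(1/8) * 80 = 10
New EstRTT = 175 + 10 = 185 ms -> 185.00 ms (2 dp)

185.00


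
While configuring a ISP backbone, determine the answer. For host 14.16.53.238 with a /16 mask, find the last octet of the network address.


Given: IP = 14.16.53.238, prefix = /16
Subnet mask = 255.255.0.0
Last octet of IP: 238
Last octet of mask: 0
Network last octet = 238 AND 0 = 0

0


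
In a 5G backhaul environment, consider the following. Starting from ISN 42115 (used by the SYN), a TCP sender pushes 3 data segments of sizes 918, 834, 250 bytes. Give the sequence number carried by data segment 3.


The SYN occupies sequence number ISN = 42115, so the first data byte is ISN + 1 = 42116.
SEQ of data segment i = (ISN + 1) + sum of payload sizes of segments 1..i-1.
Segment 1: SEQ = 42116, payload = 918 bytes
Segment 2: SEQ = 43034, payload = 834 bytes
Segment 3: SEQ = 43868, payload = 250 bytes
SEQ of segment 3 = 42116 + 918 + 834 = 43868

43868


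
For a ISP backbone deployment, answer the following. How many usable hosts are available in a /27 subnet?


Given: subnet mask /27
Host bits = 32 - 27 = 5
Total addresses = 2^5 = 32
Usable hosts = 32 - 2 (network + broadcast) = 30

30


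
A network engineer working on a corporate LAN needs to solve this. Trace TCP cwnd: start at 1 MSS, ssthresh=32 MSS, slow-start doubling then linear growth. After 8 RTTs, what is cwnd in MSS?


RTT 0: cwnd = 1 MSS (initial)
RTT 1: cwnd = 2 MSS (slow start, doubled)
RTT 2: cwnd = 4 MSS (slow start, doubled)
RTT 3: cwnd = 8 MSS (slow start, doubled)
RTT 4: cwnd = 16 MSS (slow start, doubled)
RTT 5: cwnd = 32 MSS (slow start, doubled)
RTT 6: cwnd = 33 MSS (congestion avoidance, +1)
RTT 7: cwnd = 34 MSS (congestion avoidance, +1)
RTT 8: cwnd = 35 MSS (congestion avoidance, +1)

35


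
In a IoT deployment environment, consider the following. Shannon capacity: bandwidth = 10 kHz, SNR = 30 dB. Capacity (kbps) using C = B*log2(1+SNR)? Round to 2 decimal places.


Given: B = 10 kHz, SNR = 30 dB
SNR linear = 10^(30/10) = 1000
1 + SNR = 1001
log2(1001) = 9.9672262588
C = 10 * 1000 * 9.9672262588 = 99672.2626 bps
C = 99.672263 kbps -> 99.67 kbps (2 dp)

99.67


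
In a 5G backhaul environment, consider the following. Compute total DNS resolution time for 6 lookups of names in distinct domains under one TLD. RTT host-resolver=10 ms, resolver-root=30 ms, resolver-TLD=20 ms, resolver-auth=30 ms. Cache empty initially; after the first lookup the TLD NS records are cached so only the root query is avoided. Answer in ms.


Lookup 1 (cold cache): local + root + TLD + auth = 10 + 30 + 20 + 30 = 90 ms
Lookups 2..6 (TLD NS cached -> skip root; new domain -> still ask TLD and auth): local + TLD + auth = 10 + 20 + 30 = 60 ms each
Remaining 5 lookups: 5 * 60 = 300 ms
Total = 90 + 300 = 390 ms

390


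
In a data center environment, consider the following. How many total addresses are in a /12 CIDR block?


Given: CIDR prefix /12
Host bits = 32 - 12 = 20
Total addresses = 2^20 = 1048576

1048576


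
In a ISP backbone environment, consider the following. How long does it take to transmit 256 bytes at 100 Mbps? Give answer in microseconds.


Given: packet = 256 bytes, bandwidth = 100 Mbps
Packet in bits = 256 * 8 = 2048 bits
Bandwidth = 100 * 10^6 = 100000000 bps
Time = 2048 / 100000000 seconds
Time in us = 2048 * 10^6 / 100000000 = 20.48

20.48


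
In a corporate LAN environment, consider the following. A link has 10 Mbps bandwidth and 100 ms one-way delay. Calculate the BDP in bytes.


Given: bandwidth = 10 Mbps, delay = 100 ms
BDP in bits = 10 * 10^6 * 100 / 1000
BDP in bits = 1000000
BDP in bytes = 1000000 / 8 = 125000

125000


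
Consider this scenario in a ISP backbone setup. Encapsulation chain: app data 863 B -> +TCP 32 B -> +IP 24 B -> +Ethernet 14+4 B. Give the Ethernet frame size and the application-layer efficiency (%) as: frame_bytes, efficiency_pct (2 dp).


TCP segment = 863 + 32 = 895 B
IP packet = 895 + 24 = 919 B
Ethernet frame = 919 + 14 + 4 = 937 B
Efficiency = app / frame = 863 / 937 = 0.921025 = 92.1025% -> 92.10% (2 dp)

937, 92.10


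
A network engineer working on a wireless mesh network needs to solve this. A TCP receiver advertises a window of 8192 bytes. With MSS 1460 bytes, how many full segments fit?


Given: RWND = 8192 bytes, MSS = 1460 bytes
Full segments = floor(RWND / MSS)
Full segments = floor(8192 / 1460)
Full segments = floor(5.611) = 5

5


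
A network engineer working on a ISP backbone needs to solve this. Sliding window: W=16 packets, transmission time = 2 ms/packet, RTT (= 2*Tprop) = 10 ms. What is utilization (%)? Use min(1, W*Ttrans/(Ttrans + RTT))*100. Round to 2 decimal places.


Given: W = 16, Ttrans = 2 ms, RTT = 10 ms (= 2 * Tprop, Tprop = 5 ms)
Cycle time = Ttrans + RTT = 2 + 10 = 12 ms (first packet sent until its ACK returns)
W * Ttrans = 16 * 2 = 32 ms of sending per cycle
W * Ttrans / (Ttrans + RTT) = 32 / 12 = 2.666667
U = min(1, 2.666667) = 1.000000
U% = 100.00%

100.00


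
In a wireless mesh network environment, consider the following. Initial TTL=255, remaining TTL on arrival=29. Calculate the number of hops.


Given: initial TTL = 255, received TTL = 29
Hops = initial TTL - received TTL
Hops = 255 - 29 = 226

226


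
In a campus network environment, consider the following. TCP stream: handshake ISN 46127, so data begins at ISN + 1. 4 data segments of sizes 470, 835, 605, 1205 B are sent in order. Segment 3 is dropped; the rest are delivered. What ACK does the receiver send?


SYN uses sequence number 46127; first data byte = ISN + 1 = 46128.
Segment 1: SEQ = 46128, len = 470 B, covers [46128, 46597]
Segment 2: SEQ = 46598, len = 835 B, covers [46598, 47432]
Segment 3: SEQ = 47433, len = 605 B, covers [47433, 48037] [LOST]
Segment 4: SEQ = 48038, len = 1205 B, covers [48038, 49242]
In-order data received: bytes [46128, 47432] (segments 1..2).
Segment 3 missing -> gap begins at byte 47433; later segments buffered out of order.
Cumulative ACK = next expected in-order byte = 46128 + 470 + 835 = 47433

47433


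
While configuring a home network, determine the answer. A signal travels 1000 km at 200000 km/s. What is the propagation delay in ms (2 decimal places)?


Given: distance = 1000 km, speed = 200000 km/s
Delay = distance / speed = 1000 / 200000 seconds
Delay in ms = 1000 * 1000 / 200000
Delay = 5.0000 ms
Rounded to 2 dp = 5.00 ms

5.00


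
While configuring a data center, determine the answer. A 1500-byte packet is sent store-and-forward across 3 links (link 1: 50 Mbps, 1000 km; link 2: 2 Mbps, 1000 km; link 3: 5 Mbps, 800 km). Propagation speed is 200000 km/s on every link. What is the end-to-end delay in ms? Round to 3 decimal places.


Packet = 1500 bytes = 12000 bits. Store-and-forward: sum (t_trans + t_prop) per link.
Link 1: t_trans = 12000/(50*10^6) s = 0.2400 ms; t_prop = 1000/200000 s = 5.0000 ms; subtotal = 5.2400 ms
Link 2: t_trans = 12000/(2*10^6) s = 6.0000 ms; t_prop = 1000/200000 s = 5.0000 ms; subtotal = 11.0000 ms
Link 3: t_trans = 12000/(5*10^6) s = 2.4000 ms; t_prop = 800/200000 s = 4.0000 ms; subtotal = 6.4000 ms
End-to-end = 5.2400 + 11.0000 + 6.4000 = 22.6400 ms -> 22.640 ms (3 dp)

22.640


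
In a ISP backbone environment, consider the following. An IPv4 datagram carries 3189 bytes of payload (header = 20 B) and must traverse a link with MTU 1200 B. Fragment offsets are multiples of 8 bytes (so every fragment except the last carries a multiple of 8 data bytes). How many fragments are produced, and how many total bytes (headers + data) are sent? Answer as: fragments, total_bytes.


Max data per non-final fragment = floor((MTU - header)/8)*8 = floor((1200 - 20)/8)*8 = floor(1180/8)*8 = 1176 B
Final fragment needs no 8-byte alignment: it can carry up to MTU - header = 1180 B
Non-final fragments needed = ceil((payload - 1180) / 1176) = ceil(2009/1176) = ceil(1.7083) = 2
Number of fragments = 2 + 1 = 3
Fragment sizes (data): 2 * 1176 B + 837 B (last, 837 <= 1180 OK)
Total bytes sent = payload + n_frags * header = 3189 + 3*20 = 3189 + 60 = 3249 B

3, 3249


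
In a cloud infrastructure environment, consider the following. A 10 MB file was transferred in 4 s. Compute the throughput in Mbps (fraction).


Given: file = 10 MB, time = 4 s
File in Mb = 10 * 8 = 80 Mb
Throughput = 80 / 4 Mbps
Throughput = 20 Mbps

20


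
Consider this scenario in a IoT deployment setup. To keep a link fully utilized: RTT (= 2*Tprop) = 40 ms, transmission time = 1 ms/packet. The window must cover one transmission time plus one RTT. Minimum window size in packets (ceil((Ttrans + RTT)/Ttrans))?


Given: Ttrans = 1 ms, RTT = 40 ms (= 2 * Tprop, Tprop = 20 ms)
Time until first ACK returns = Ttrans + RTT = 1 + 40 = 41 ms
Need W * Ttrans >= Ttrans + RTT  ->  W >= (Ttrans + RTT) / Ttrans
(Ttrans + RTT) / Ttrans = 41 / 1 = 41
W_min = ceil(41) = 41

41


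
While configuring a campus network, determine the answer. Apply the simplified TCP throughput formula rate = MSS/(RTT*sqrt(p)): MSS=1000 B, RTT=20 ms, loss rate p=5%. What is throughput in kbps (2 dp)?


Given: MSS = 1000 bytes, RTT = 20 ms, loss = 5%
RTT in seconds = 20 / 1000 = 0.02
Loss rate = 5% = 0.05
sqrt(loss) = sqrt(0.05) = 0.223606797750
Throughput (bytes/s) = 1000 / (0.02 * 0.223606797750) = 223606.7977
Throughput (kbps) = 223606.7977 * 8 / 1000 = 1788.854382 -> 1788.85 kbps (2 dp)

1788.85


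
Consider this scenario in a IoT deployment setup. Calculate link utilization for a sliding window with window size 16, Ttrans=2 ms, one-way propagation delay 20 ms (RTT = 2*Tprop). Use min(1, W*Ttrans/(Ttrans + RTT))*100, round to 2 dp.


Given: W = 16, Ttrans = 2 ms, RTT = 40 ms (= 2 * Tprop, Tprop = 20 ms)
Cycle time = Ttrans + RTT = 2 + 40 = 42 ms (first packet sent until its ACK returns)
W * Ttrans = 16 * 2 = 32 ms of sending per cycle
W * Ttrans / (Ttrans + RTT) = 32 / 42 = 0.761905
U = min(1, 0.761905) = 0.761905
U% = 76.19%

76.19


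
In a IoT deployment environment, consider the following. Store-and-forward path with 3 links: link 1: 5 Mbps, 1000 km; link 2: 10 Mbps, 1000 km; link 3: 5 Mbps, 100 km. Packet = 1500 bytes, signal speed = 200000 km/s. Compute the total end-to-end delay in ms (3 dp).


Packet = 1500 bytes = 12000 bits. Store-and-forward: sum (t_trans + t_prop) per link.
Link 1: t_trans = 12000/(5*10^6) s = 2.4000 ms; t_prop = 1000/200000 s = 5.0000 ms; subtotal = 7.4000 ms
Link 2: t_trans = 12000/(10*10^6) s = 1.2000 ms; t_prop = 1000/200000 s = 5.0000 ms; subtotal = 6.2000 ms
Link 3: t_trans = 12000/(5*10^6) s = 2.4000 ms; t_prop = 100/200000 s = 0.5000 ms; subtotal = 2.9000 ms
End-to-end = 7.4000 + 6.2000 + 2.9000 = 16.5000 ms -> 16.500 ms (3 dp)

16.500


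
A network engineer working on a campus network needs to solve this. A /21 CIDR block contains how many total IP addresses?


Given: CIDR prefix /21
Host bits = 32 - 21 = 11
Total addresses = 2^11 = 2048

2048


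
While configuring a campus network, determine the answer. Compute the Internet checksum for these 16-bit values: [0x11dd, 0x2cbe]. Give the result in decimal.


Given words: [0x11dd, 0x2cbe]
Step 1: Sum all words
Raw sum = 4573 + 11454 = 16027
One's complement = ~16027 & 0xFFFF = 49508

49508


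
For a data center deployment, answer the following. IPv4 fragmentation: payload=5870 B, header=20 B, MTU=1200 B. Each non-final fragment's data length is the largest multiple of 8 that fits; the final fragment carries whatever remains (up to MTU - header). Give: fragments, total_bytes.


Max data per non-final fragment = floor((MTU - header)/8)*8 = floor((1200 - 20)/8)*8 = floor(1180/8)*8 = 1176 B
Final fragment needs no 8-byte alignment: it can carry up to MTU - header = 1180 B
Non-final fragments needed = ceil((payload - 1180) / 1176) = ceil(4690/1176) = ceil(3.9881) = 4
Number of fragments = 4 + 1 = 5
Fragment sizes (data): 4 * 1176 B + 1166 B (last, 1166 <= 1180 OK)
Total bytes sent = payload + n_frags * header = 5870 + 5*20 = 5870 + 100 = 5970 B

5, 5970


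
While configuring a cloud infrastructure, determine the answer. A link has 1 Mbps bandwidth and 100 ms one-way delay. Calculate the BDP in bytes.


Given: bandwidth = 1 Mbps, delay = 100 ms
BDP in bits = 1 * 10^6 * 100 / 1000
BDP in bits = 100000
BDP in bytes = 100000 / 8 = 12500

12500


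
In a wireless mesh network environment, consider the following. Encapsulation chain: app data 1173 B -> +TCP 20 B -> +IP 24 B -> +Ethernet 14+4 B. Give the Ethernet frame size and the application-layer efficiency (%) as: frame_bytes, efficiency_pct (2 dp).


TCP segment = 1173 + 20 = 1193 B
IP packet = 1193 + 24 = 1217 B
Ethernet frame = 1217 + 14 + 4 = 1235 B
Efficiency = app / frame = 1173 / 1235 = 0.949798 = 94.9798% -> 94.98% (2 dp)

1235, 94.98


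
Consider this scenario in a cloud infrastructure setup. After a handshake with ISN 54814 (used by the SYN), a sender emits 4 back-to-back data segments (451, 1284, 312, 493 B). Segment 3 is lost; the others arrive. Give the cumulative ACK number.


SYN uses sequence number 54814; first data byte = ISN + 1 = 54815.
Segment 1: SEQ = 54815, len = 451 B, covers [54815, 55265]
Segment 2: SEQ = 55266, len = 1284 B, covers [55266, 56549]
Segment 3: SEQ = 56550, len = 312 B, covers [56550, 56861] [LOST]
Segment 4: SEQ = 56862, len = 493 B, covers [56862, 57354]
In-order data received: bytes [54815, 56549] (segments 1..2).
Segment 3 missing -> gap begins at byte 56550; later segments buffered out of order.
Cumulative ACK = next expected in-order byte = 54815 + 451 + 1284 = 56550

56550


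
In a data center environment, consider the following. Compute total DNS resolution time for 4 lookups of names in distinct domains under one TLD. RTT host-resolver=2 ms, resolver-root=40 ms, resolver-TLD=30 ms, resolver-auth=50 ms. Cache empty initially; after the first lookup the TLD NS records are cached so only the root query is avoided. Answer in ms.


Lookup 1 (cold cache): local + root + TLD + auth = 2 + 40 + 30 + 50 = 122 ms
Lookups 2..4 (TLD NS cached -> skip root; new domain -> still ask TLD and auth): local + TLD + auth = 2 + 30 + 50 = 82 ms each
Remaining 3 lookups: 3 * 82 = 246 ms
Total = 122 + 246 = 368 ms

368


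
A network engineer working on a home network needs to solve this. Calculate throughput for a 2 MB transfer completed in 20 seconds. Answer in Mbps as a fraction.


Given: file = 2 MB, time = 20 s
File in Mb = 2 * 8 = 16 Mb
Throughput = 16 / 20 Mbps
Throughput = 4/5 Mbps

4/5


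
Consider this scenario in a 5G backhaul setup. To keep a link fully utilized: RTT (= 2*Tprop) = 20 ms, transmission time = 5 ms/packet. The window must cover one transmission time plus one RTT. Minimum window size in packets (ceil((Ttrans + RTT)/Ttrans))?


Given: Ttrans = 5 ms, RTT = 20 ms (= 2 * Tprop, Tprop = 10 ms)
Time until first ACK returns = Ttrans + RTT = 5 + 20 = 25 ms
Need W * Ttrans >= Ttrans + RTT  ->  W >= (Ttrans + RTT) / Ttrans
(Ttrans + RTT) / Ttrans = 25 / 5 = 5
W_min = ceil(5) = 5

5


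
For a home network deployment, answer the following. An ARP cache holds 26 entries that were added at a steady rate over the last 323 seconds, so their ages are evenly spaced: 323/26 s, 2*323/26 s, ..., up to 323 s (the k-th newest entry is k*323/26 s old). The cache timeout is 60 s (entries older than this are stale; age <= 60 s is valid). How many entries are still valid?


Ages are k * 323/26 s for k = 1..26 (spacing = 12.4231 s).
Entry k is valid iff k * 323/26 <= 60 iff k <= 26 * 60 / 323 = 4.8297
n_valid = floor(4.8297) = 4
(n_stale = 26 - 4 = 22)

4


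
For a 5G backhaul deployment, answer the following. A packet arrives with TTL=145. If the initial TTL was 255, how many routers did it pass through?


Given: initial TTL = 255, received TTL = 145
Hops = initial TTL - received TTL
Hops = 255 - 145 = 110

110


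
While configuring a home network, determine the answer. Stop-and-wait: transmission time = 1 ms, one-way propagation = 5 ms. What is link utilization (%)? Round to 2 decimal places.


Given: Ttrans = 1 ms, Tprop = 5 ms
RTT = 2 * Tprop = 2 * 5 = 10 ms
U = Ttrans / (Ttrans + RTT)
U = 1 / (1 + 10)
U = 1 / 11 = 0.090909
U% = 9.09%

9.09


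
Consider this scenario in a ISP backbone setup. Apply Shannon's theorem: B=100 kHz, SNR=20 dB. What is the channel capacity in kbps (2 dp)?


Given: B = 100 kHz, SNR = 20 dB
SNR linear = 10^(20/10) = 100
1 + SNR = 101
log2(101) = 6.6582114828
C = 100 * 1000 * 6.6582114828 = 665821.1483 bps
C = 665.821148 kbps -> 665.82 kbps (2 dp)

665.82


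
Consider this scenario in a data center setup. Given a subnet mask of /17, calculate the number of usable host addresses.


Given: subnet mask /17
Host bits = 32 - 17 = 15
Total addresses = 2^15 = 32768
Usable hosts = 32768 - 2 (network + broadcast) = 32766

32766


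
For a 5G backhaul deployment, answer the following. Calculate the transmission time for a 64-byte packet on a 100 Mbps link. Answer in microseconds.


Given: packet = 64 bytes, bandwidth = 100 Mbps
Packet in bits = 64 * 8 = 512 bits
Bandwidth = 100 * 10^6 = 100000000 bps
Time = 512 / 100000000 seconds
Time in us = 512 * 10^6 / 100000000 = 5.12

5.12


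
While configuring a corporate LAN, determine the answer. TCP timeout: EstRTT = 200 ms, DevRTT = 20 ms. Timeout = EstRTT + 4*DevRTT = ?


Given: EstRTT = 200 ms, DevRTT = 20 ms
Timeout = EstRTT + 4 * DevRTT
4 * DevRTT = 4 * 20 = 80
Timeout = 200 + 80 = 280 ms

280


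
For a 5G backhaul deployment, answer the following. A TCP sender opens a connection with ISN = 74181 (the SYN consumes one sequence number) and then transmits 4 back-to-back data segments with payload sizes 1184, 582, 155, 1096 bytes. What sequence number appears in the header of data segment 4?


The SYN occupies sequence number ISN = 74181, so the first data byte is ISN + 1 = 74182.
SEQ of data segment i = (ISN + 1) + sum of payload sizes of segments 1..i-1.
Segment 1: SEQ = 74182, payload = 1184 bytes
Segment 2: SEQ = 75366, payload = 582 bytes
Segment 3: SEQ = 75948, payload = 155 bytes
Segment 4: SEQ = 76103, payload = 1096 bytes
SEQ of segment 4 = 74182 + 1184 + 582 + 155 = 76103

76103


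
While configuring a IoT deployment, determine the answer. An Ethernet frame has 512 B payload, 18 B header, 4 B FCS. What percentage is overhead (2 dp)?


Given: payload = 512 B, header = 18 B, trailer = 4 B
Overhead bytes = header + trailer = 18 + 4 = 22
Total frame = payload + overhead = 512 + 22 = 534
Overhead % = 22 / 534 * 100 = 4.1199% -> 4.12% (2 dp)

4.12


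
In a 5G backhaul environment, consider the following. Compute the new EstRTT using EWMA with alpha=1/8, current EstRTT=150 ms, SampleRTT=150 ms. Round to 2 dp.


Given: EstRTT = 150 ms, SampleRTT = 150 ms, alpha = 1/8
New EstRTT = (1 - alpha) * EstRTT + alpha * SampleRTT
(7/8) * 150 = 131.25
(1/8) * 150 = 18.75
New EstRTT = 131.25 + 18.75 = 150 ms -> 150.00 ms (2 dp)

150.00


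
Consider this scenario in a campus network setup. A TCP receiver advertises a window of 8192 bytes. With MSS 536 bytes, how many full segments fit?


Given: RWND = 8192 bytes, MSS = 536 bytes
Full segments = floor(RWND / MSS)
Full segments = floor(8192 / 536)
Full segments = floor(15.2836) = 15

15


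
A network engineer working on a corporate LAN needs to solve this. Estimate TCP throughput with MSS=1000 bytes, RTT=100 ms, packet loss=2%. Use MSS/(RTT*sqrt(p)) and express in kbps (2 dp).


Given: MSS = 1000 bytes, RTT = 100 ms, loss = 2%
RTT in seconds = 100 / 1000 = 0.1
Loss rate = 2% = 0.02
sqrt(loss) = sqrt(0.02) = 0.141421356237
Throughput (bytes/s) = 1000 / (0.1 * 0.141421356237) = 70710.6781
Throughput (kbps) = 70710.6781 * 8 / 1000 = 565.685425 -> 565.69 kbps (2 dp)

565.69


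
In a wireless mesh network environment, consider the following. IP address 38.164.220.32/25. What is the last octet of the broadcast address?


Given: IP = 38.164.220.32, prefix = /25
Host bits = 32 - 25 = 7
Network last octet = 32 AND mask = 0
Host part size = 2^7 - 1 = 127
Broadcast last octet = 0 OR 127 = 127

127


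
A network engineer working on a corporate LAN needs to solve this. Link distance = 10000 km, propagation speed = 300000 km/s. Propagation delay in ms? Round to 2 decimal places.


Given: distance = 10000 km, speed = 300000 km/s
Delay = distance / speed = 10000 / 300000 seconds
Delay in ms = 10000 * 1000 / 300000
Delay = 33.3333 ms
Rounded to 2 dp = 33.33 ms

33.33


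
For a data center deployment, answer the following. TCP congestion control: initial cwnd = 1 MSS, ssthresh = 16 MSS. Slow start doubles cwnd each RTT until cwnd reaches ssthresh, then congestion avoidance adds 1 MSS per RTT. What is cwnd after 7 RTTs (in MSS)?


RTT 0: cwnd = 1 MSS (initial)
RTT 1: cwnd = 2 MSS (slow start, doubled)
RTT 2: cwnd = 4 MSS (slow start, doubled)
RTT 3: cwnd = 8 MSS (slow start, doubled)
RTT 4: cwnd = 16 MSS (slow start, doubled)
RTT 5: cwnd = 17 MSS (congestion avoidance, +1)
RTT 6: cwnd = 18 MSS (congestion avoidance, +1)
RTT 7: cwnd = 19 MSS (congestion avoidance, +1)

19


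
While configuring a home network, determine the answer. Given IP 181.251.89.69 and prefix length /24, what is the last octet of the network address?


Given: IP = 181.251.89.69, prefix = /24
Subnet mask = 255.255.255.0
Last octet of IP: 69
Last octet of mask: 0
Network last octet = 69 AND 0 = 0

0


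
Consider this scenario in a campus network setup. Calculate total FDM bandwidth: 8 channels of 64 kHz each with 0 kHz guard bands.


Given: 8 channels, 64 kHz each, guard = 0 kHz
Channel bandwidth = 8 * 64 = 512 kHz
Guard bands = 7 gaps * 0 kHz = 0 kHz
Total = 512 + 0 = 512 kHz

512


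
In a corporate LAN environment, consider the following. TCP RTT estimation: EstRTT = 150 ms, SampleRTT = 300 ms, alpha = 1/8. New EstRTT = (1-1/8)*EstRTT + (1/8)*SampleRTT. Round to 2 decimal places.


Given: EstRTT = 150 ms, SampleRTT = 300 ms, alpha = 1/8
New EstRTT = (1 - alpha) * EstRTT + alpha * SampleRTT
(7/8) * 150 = 131.25
(1/8) * 300 = 37.5
New EstRTT = 131.25 + 37.5 = 168.75 ms -> 168.75 ms (2 dp)

168.75


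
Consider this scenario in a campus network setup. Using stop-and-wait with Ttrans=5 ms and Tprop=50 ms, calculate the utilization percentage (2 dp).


Given: Ttrans = 5 ms, Tprop = 50 ms
RTT = 2 * Tprop = 2 * 50 = 100 ms
U = Ttrans / (Ttrans + RTT)
U = 5 / (5 + 100)
U = 5 / 105 = 0.047619
U% = 4.76%

4.76


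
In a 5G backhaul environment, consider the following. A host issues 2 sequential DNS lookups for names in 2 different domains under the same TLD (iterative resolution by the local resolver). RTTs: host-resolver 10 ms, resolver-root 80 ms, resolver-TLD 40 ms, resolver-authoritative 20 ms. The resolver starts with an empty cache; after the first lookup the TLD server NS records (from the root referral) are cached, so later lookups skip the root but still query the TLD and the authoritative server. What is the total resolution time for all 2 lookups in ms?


Lookup 1 (cold cache): local + root + TLD + auth = 10 + 80 + 40 + 20 = 150 ms
Lookups 2..2 (TLD NS cached -> skip root; new domain -> still ask TLD and auth): local + TLD + auth = 10 + 40 + 20 = 70 ms each
Remaining 1 lookups: 1 * 70 = 70 ms
Total = 150 + 70 = 220 ms

220


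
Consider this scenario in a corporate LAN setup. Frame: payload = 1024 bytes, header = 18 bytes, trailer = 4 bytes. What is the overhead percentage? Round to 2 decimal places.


Given: payload = 1024 B, header = 18 B, trailer = 4 B
Overhead bytes = header + trailer = 18 + 4 = 22
Total frame = payload + overhead = 1024 + 22 = 1046
Overhead % = 22 / 1046 * 100 = 2.1033% -> 2.10% (2 dp)

2.10


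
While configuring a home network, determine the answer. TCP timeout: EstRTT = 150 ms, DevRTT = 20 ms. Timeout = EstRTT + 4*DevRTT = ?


Given: EstRTT = 150 ms, DevRTT = 20 ms
Timeout = EstRTT + 4 * DevRTT
4 * DevRTT = 4 * 20 = 80
Timeout = 150 + 80 = 230 ms

230


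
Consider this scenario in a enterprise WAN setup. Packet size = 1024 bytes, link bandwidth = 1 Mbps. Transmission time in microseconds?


Given: packet = 1024 bytes, bandwidth = 1 Mbps
Packet in bits = 1024 * 8 = 8192 bits
Bandwidth = 1 * 10^6 = 1000000 bps
Time = 8192 / 1000000 seconds
Time in us = 8192 * 10^6 / 1000000 = 8192

8192


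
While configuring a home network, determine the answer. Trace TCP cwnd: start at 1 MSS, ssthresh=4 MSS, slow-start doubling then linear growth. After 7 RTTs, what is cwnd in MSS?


RTT 0: cwnd = 1 MSS (initial)
RTT 1: cwnd = 2 MSS (slow start, doubled)
RTT 2: cwnd = 4 MSS (slow start, doubled)
RTT 3: cwnd = 5 MSS (congestion avoidance, +1)
RTT 4: cwnd = 6 MSS (congestion avoidance, +1)
RTT 5: cwnd = 7 MSS (congestion avoidance, +1)
RTT 6: cwnd = 8 MSS (congestion avoidance, +1)
RTT 7: cwnd = 9 MSS (congestion avoidance, +1)

9


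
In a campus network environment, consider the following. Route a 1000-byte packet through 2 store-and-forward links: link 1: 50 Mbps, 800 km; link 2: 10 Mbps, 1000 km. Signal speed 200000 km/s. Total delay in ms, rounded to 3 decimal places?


Packet = 1000 bytes = 8000 bits. Store-and-forward: sum (t_trans + t_prop) per link.
Link 1: t_trans = 8000/(50*10^6) s = 0.1600 ms; t_prop = 800/200000 s = 4.0000 ms; subtotal = 4.1600 ms
Link 2: t_trans = 8000/(10*10^6) s = 0.8000 ms; t_prop = 1000/200000 s = 5.0000 ms; subtotal = 5.8000 ms
End-to-end = 4.1600 + 5.8000 = 9.9600 ms -> 9.960 ms (3 dp)

9.960


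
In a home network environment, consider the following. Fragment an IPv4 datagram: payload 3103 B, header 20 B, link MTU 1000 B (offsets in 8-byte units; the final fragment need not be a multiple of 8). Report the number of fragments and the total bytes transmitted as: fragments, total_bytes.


Max data per non-final fragment = floor((MTU - header)/8)*8 = floor((1000 - 20)/8)*8 = floor(980/8)*8 = 976 B
Final fragment needs no 8-byte alignment: it can carry up to MTU - header = 980 B
Non-final fragments needed = ceil((payload - 980) / 976) = ceil(2123/976) = ceil(2.1752) = 3
Number of fragments = 3 + 1 = 4
Fragment sizes (data): 3 * 976 B + 175 B (last, 175 <= 980 OK)
Total bytes sent = payload + n_frags * header = 3103 + 4*20 = 3103 + 80 = 3183 B

4, 3183


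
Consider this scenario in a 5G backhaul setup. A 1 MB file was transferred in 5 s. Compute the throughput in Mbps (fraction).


Given: file = 1 MB, time = 5 s
File in Mb = 1 * 8 = 8 Mb
Throughput = 8 / 5 Mbps
Throughput = 8/5 Mbps

8/5


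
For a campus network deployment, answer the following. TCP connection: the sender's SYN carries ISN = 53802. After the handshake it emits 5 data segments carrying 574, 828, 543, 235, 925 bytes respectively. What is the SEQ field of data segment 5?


The SYN occupies sequence number ISN = 53802, so the first data byte is ISN + 1 = 53803.
SEQ of data segment i = (ISN + 1) + sum of payload sizes of segments 1..i-1.
Segment 1: SEQ = 53803, payload = 574 bytes
Segment 2: SEQ = 54377, payload = 828 bytes
Segment 3: SEQ = 55205, payload = 543 bytes
Segment 4: SEQ = 55748, payload = 235 bytes
Segment 5: SEQ = 55983, payload = 925 bytes
SEQ of segment 5 = 53803 + 574 + 828 + 543 + 235 = 55983

55983


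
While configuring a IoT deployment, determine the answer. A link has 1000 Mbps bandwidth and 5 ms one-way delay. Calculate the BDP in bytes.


Given: bandwidth = 1000 Mbps, delay = 5 ms
BDP in bits = 1000 * 10^6 * 5 / 1000
BDP in bits = 5000000
BDP in bytes = 5000000 / 8 = 625000

625000


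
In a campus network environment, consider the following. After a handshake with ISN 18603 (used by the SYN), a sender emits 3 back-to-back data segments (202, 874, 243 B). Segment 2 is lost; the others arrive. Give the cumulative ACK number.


SYN uses sequence number 18603; first data byte = ISN + 1 = 18604.
Segment 1: SEQ = 18604, len = 202 B, covers [18604, 18805]
Segment 2: SEQ = 18806, len = 874 B, covers [18806, 19679] [LOST]
Segment 3: SEQ = 19680, len = 243 B, covers [19680, 19922]
In-order data received: bytes [18604, 18805] (segments 1..1).
Segment 2 missing -> gap begins at byte 18806; later segments buffered out of order.
Cumulative ACK = next expected in-order byte = 18604 + 202 = 18806

18806


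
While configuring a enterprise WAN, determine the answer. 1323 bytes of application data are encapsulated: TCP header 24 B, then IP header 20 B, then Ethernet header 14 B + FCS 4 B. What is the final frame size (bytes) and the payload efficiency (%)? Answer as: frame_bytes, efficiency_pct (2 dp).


TCP segment = 1323 + 24 = 1347 B
IP packet = 1347 + 20 = 1367 B
Ethernet frame = 1367 + 14 + 4 = 1385 B
Efficiency = app / frame = 1323 / 1385 = 0.955235 = 95.5235% -> 95.52% (2 dp)

1385, 95.52


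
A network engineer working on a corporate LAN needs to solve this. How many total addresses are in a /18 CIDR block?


Given: CIDR prefix /18
Host bits = 32 - 18 = 14
Total addresses = 2^14 = 16384

16384


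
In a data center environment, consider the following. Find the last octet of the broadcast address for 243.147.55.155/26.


Given: IP = 243.147.55.155, prefix = /26
Host bits = 32 - 26 = 6
Network last octet = 155 AND mask = 128
Host part size = 2^6 - 1 = 63
Broadcast last octet = 128 OR 63 = 191

191


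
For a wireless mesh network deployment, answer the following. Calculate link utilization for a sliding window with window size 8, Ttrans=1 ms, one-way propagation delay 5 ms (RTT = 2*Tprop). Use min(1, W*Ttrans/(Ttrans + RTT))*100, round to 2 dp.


Given: W = 8, Ttrans = 1 ms, RTT = 10 ms (= 2 * Tprop, Tprop = 5 ms)
Cycle time = Ttrans + RTT = 1 + 10 = 11 ms (first packet sent until its ACK returns)
W * Ttrans = 8 * 1 = 8 ms of sending per cycle
W * Ttrans / (Ttrans + RTT) = 8 / 11 = 0.727273
U = min(1, 0.727273) = 0.727273
U% = 72.73%

72.73


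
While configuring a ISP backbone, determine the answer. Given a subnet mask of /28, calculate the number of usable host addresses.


Given: subnet mask /28
Host bits = 32 - 28 = 4
Total addresses = 2^4 = 16
Usable hosts = 16 - 2 (network + broadcast) = 14

14


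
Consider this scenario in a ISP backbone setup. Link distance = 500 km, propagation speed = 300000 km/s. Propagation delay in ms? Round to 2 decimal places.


Given: distance = 500 km, speed = 300000 km/s
Delay = distance / speed = 500 / 300000 seconds
Delay in ms = 500 * 1000 / 300000
Delay = 1.6667 ms
Rounded to 2 dp = 1.67 ms

1.67


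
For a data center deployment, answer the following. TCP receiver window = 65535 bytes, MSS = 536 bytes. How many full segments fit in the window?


Given: RWND = 65535 bytes, MSS = 536 bytes
Full segments = floor(RWND / MSS)
Full segments = floor(65535 / 536)
Full segments = floor(122.2668) = 122

122


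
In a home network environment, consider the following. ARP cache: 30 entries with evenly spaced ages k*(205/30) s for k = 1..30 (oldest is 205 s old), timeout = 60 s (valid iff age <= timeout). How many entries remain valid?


Ages are k * 205/30 s for k = 1..30 (spacing = 6.8333 s).
Entry k is valid iff k * 205/30 <= 60 iff k <= 30 * 60 / 205 = 8.7805
n_valid = floor(8.7805) = 8
(n_stale = 30 - 8 = 22)

8


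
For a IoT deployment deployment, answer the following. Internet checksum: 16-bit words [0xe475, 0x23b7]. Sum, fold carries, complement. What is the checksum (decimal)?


Given words: [0xe475, 0x23b7]
Step 1: Sum all words
Raw sum = 58485 + 9143 = 67628
Step 2: Fold carry: (2092 + 1) = 2093
One's complement = ~2093 & 0xFFFF = 63442

63442


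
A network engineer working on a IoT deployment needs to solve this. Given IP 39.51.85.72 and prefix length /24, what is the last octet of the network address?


Given: IP = 39.51.85.72, prefix = /24
Subnet mask = 255.255.255.0
Last octet of IP: 72
Last octet of mask: 0
Network last octet = 72 AND 0 = 0

0


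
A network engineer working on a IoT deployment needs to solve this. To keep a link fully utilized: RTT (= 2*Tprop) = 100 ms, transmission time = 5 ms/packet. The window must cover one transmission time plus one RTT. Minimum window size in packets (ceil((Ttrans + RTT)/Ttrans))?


Given: Ttrans = 5 ms, RTT = 100 ms (= 2 * Tprop, Tprop = 50 ms)
Time until first ACK returns = Ttrans + RTT = 5 + 100 = 105 ms
Need W * Ttrans >= Ttrans + RTT  ->  W >= (Ttrans + RTT) / Ttrans
(Ttrans + RTT) / Ttrans = 105 / 5 = 21
W_min = ceil(21) = 21

21


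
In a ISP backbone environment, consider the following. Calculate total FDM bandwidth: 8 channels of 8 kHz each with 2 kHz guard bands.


Given: 8 channels, 8 kHz each, guard = 2 kHz
Channel bandwidth = 8 * 8 = 64 kHz
Guard bands = 7 gaps * 2 kHz = 14 kHz
Total = 64 + 14 = 78 kHz

78


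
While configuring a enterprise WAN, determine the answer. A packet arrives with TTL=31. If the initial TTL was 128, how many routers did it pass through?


Given: initial TTL = 128, received TTL = 31
Hops = initial TTL - received TTL
Hops = 128 - 31 = 97

97


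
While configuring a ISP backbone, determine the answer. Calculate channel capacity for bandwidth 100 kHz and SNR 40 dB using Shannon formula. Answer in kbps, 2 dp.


Given: B = 100 kHz, SNR = 40 dB
SNR linear = 10^(40/10) = 10000
1 + SNR = 10001
log2(10001) = 13.2878566418
C = 100 * 1000 * 13.2878566418 = 1328785.6642 bps
C = 1328.785664 kbps -> 1328.79 kbps (2 dp)

1328.79
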